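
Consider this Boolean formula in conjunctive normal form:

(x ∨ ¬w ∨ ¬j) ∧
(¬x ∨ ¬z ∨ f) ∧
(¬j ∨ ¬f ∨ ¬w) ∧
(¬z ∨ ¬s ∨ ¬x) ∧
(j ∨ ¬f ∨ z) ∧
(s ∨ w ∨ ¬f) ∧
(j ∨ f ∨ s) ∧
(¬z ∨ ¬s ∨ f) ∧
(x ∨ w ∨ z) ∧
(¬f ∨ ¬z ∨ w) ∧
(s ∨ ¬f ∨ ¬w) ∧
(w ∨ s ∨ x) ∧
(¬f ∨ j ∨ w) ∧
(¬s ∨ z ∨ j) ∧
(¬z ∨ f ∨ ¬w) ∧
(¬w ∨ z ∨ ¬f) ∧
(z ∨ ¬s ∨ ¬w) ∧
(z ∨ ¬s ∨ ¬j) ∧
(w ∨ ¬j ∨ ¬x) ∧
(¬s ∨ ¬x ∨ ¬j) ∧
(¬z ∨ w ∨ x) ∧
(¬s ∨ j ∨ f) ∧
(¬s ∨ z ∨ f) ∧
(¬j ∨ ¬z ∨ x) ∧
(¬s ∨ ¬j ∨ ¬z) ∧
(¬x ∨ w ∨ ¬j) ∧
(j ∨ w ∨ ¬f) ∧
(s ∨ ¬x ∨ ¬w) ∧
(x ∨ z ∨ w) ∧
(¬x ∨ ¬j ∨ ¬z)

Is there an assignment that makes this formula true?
Yes

Yes, the formula is satisfiable.

One satisfying assignment is: w=True, j=False, x=False, z=True, f=True, s=True

Verification: With this assignment, all 30 clauses evaluate to true.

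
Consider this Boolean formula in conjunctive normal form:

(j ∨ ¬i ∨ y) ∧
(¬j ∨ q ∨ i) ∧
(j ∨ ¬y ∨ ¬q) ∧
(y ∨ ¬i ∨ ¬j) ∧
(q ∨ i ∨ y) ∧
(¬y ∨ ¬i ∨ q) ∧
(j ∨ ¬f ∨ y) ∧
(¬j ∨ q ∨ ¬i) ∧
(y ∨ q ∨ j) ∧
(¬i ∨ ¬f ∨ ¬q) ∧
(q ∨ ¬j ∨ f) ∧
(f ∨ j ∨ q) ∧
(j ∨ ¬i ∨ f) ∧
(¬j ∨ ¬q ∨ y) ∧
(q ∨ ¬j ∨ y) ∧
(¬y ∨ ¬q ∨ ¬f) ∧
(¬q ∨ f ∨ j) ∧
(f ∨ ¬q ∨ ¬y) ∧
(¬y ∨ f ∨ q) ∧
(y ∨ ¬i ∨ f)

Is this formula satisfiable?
Yes

Yes, the formula is satisfiable.

One satisfying assignment is: i=False, q=False, j=False, y=True, f=True

Verification: With this assignment, all 20 clauses evaluate to true.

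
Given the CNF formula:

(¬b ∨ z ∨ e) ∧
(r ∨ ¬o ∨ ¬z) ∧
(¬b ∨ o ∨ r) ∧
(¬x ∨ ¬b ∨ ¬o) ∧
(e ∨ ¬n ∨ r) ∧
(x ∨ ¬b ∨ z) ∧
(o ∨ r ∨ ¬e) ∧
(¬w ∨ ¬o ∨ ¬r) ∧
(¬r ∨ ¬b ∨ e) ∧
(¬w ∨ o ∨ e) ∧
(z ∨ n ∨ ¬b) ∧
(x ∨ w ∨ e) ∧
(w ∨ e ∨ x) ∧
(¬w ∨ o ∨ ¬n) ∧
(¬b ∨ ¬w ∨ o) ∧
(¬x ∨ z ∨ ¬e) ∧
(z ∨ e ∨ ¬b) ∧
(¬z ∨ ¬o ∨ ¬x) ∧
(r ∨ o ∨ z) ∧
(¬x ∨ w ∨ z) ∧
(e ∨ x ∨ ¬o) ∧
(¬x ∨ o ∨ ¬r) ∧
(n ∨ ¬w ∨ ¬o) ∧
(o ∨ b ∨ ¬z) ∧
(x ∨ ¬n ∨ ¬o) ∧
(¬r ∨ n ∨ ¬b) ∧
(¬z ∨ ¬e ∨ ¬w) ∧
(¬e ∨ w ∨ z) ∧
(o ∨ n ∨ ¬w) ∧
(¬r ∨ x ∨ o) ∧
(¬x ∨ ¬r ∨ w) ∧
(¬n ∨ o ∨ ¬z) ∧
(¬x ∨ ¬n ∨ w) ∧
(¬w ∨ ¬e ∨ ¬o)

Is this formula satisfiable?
Yes

Yes, the formula is satisfiable.

One satisfying assignment is: e=True, o=True, x=False, z=True, b=False, w=False, n=False, r=True

Verification: With this assignment, all 34 clauses evaluate to true.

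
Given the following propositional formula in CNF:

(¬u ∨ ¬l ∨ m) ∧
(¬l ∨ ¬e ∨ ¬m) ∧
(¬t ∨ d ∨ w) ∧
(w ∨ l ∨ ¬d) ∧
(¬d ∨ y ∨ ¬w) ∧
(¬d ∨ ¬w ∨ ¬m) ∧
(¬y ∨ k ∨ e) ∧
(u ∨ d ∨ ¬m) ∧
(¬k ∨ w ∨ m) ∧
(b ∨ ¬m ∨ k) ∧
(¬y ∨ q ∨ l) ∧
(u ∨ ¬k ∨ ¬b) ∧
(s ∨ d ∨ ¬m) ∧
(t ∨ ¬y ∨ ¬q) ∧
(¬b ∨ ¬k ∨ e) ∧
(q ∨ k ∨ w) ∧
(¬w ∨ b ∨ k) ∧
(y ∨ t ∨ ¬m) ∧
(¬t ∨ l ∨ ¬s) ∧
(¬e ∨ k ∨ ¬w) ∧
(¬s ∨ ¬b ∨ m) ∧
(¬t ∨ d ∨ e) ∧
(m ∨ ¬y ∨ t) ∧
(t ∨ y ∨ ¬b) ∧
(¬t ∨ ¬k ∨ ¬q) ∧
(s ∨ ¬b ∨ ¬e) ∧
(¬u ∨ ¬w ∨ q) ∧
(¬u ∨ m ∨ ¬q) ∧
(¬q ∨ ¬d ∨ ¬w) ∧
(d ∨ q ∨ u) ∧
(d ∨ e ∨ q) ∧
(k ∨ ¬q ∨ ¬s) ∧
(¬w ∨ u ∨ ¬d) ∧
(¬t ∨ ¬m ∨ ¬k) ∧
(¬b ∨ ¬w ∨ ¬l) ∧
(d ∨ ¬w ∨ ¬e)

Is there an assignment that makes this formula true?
Yes

Yes, the formula is satisfiable.

One satisfying assignment is: m=True, q=False, e=False, b=False, s=False, w=False, u=True, l=True, t=False, k=True, d=True, y=True

Verification: With this assignment, all 36 clauses evaluate to true.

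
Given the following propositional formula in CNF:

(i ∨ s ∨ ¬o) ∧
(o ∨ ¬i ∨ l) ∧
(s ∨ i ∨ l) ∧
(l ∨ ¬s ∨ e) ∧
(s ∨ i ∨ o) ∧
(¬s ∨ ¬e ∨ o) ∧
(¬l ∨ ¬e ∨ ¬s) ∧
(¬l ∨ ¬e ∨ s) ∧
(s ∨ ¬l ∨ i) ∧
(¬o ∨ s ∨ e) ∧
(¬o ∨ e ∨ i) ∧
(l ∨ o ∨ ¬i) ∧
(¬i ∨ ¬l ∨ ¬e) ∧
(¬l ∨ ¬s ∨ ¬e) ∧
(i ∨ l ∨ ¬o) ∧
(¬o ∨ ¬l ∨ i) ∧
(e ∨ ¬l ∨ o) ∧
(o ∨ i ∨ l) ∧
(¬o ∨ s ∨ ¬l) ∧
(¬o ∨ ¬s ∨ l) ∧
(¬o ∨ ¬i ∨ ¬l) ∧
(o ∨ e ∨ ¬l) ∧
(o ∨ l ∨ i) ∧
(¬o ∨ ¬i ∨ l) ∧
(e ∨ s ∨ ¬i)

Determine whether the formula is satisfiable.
No

No, the formula is not satisfiable.

No assignment of truth values to the variables can make all 25 clauses true simultaneously.

The formula is UNSAT (unsatisfiable).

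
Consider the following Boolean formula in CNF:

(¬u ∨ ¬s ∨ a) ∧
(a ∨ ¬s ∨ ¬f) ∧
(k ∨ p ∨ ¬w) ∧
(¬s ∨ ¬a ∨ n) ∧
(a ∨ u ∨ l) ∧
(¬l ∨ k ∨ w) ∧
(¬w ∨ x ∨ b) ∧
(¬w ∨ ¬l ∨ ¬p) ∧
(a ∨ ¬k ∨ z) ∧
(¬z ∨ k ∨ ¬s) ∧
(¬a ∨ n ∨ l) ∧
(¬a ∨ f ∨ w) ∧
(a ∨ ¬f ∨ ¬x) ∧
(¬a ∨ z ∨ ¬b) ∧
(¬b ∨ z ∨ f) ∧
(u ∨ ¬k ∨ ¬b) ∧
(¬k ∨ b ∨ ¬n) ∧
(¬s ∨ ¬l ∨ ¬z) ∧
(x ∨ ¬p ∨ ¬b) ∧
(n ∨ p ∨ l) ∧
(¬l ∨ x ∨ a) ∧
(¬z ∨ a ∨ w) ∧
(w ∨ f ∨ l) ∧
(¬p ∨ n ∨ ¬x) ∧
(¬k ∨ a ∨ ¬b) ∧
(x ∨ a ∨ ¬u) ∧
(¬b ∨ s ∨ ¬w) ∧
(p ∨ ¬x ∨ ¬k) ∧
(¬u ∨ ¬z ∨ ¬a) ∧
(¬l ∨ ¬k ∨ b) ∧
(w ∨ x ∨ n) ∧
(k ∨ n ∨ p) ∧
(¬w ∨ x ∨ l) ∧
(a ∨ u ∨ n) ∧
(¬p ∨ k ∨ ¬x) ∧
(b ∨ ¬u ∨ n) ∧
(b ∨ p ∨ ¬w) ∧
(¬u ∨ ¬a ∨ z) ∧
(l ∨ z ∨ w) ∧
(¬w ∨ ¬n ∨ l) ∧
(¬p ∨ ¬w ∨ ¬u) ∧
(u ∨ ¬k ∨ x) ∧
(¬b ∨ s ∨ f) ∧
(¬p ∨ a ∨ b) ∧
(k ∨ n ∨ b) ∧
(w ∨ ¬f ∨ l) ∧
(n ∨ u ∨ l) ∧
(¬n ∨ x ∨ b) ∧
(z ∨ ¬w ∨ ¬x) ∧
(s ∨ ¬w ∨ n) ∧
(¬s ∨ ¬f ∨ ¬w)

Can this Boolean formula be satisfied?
No

No, the formula is not satisfiable.

No assignment of truth values to the variables can make all 51 clauses true simultaneously.

The formula is UNSAT (unsatisfiable).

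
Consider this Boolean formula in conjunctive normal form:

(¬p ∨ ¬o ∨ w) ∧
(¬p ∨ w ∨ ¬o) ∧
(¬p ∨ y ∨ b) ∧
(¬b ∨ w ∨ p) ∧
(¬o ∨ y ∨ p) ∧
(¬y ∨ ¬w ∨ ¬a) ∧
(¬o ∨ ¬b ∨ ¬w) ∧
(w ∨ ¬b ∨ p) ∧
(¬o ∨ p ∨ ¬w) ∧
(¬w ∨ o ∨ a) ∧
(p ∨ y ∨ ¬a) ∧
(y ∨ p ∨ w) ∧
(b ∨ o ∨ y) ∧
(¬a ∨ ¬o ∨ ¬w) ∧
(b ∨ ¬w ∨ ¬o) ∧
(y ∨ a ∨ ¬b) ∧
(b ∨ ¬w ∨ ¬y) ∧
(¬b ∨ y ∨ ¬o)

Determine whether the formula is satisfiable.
Yes

Yes, the formula is satisfiable.

One satisfying assignment is: y=False, p=True, b=True, a=True, w=False, o=False

Verification: With this assignment, all 18 clauses evaluate to true.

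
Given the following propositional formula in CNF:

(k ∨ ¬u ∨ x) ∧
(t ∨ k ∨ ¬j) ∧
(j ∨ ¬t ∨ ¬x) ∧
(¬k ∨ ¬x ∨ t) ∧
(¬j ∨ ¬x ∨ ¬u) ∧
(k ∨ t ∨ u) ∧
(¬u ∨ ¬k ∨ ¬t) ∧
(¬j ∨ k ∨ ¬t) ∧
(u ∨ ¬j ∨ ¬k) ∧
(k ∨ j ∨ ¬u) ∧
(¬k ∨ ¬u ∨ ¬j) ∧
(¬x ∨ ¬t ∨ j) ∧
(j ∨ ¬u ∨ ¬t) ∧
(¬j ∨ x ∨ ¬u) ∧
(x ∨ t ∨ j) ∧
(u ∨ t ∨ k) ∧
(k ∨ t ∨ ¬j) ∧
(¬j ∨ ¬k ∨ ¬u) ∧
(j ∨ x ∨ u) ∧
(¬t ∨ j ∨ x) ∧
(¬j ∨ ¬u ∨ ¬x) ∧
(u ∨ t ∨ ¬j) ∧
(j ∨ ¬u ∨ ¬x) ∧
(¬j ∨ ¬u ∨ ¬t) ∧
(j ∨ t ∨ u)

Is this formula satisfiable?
No

No, the formula is not satisfiable.

No assignment of truth values to the variables can make all 25 clauses true simultaneously.

The formula is UNSAT (unsatisfiable).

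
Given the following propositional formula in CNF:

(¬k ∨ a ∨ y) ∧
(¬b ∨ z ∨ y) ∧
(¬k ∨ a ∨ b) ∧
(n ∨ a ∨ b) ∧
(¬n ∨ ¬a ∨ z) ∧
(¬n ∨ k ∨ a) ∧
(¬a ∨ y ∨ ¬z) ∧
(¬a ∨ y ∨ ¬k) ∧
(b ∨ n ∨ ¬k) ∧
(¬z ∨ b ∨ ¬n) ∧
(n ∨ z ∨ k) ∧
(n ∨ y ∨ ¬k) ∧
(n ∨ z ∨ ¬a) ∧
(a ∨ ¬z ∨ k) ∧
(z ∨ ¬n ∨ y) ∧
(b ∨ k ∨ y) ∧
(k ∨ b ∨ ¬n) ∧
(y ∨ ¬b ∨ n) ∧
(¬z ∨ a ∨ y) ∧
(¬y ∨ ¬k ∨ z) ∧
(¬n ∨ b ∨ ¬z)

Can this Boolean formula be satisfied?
Yes

Yes, the formula is satisfiable.

One satisfying assignment is: a=True, b=False, y=True, k=False, n=False, z=True

Verification: With this assignment, all 21 clauses evaluate to true.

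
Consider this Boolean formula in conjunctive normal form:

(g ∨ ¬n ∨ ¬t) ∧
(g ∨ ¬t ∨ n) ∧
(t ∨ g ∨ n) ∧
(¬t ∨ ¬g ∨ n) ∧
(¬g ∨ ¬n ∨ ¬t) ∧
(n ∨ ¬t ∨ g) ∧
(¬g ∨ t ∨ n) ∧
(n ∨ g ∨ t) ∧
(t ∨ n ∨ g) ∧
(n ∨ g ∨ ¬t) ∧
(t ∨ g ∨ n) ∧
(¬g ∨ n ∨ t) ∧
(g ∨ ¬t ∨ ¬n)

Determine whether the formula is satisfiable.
Yes

Yes, the formula is satisfiable.

One satisfying assignment is: n=True, g=False, t=False

Verification: With this assignment, all 13 clauses evaluate to true.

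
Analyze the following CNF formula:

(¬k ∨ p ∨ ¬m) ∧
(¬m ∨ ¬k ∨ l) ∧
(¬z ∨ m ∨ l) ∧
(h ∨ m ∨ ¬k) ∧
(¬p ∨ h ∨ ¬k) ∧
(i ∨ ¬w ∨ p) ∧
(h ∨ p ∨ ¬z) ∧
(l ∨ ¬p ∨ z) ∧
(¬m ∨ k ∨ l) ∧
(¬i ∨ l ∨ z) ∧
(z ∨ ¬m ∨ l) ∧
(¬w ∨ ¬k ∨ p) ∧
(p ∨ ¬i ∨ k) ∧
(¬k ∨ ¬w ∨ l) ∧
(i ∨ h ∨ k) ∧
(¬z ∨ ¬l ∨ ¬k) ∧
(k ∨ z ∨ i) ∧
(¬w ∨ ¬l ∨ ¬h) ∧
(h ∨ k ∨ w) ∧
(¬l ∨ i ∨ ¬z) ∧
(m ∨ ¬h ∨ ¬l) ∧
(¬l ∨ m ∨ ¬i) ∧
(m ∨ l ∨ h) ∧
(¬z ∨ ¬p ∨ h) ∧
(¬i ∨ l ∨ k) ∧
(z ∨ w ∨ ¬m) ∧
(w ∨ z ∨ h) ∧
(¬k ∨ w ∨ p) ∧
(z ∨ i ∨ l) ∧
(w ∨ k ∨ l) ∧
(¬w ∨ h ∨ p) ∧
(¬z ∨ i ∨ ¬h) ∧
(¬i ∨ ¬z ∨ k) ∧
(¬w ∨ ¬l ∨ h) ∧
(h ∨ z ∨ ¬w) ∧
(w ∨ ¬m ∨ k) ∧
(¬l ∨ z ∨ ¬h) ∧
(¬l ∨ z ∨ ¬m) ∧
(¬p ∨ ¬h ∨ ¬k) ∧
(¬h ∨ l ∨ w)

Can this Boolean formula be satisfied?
No

No, the formula is not satisfiable.

No assignment of truth values to the variables can make all 40 clauses true simultaneously.

The formula is UNSAT (unsatisfiable).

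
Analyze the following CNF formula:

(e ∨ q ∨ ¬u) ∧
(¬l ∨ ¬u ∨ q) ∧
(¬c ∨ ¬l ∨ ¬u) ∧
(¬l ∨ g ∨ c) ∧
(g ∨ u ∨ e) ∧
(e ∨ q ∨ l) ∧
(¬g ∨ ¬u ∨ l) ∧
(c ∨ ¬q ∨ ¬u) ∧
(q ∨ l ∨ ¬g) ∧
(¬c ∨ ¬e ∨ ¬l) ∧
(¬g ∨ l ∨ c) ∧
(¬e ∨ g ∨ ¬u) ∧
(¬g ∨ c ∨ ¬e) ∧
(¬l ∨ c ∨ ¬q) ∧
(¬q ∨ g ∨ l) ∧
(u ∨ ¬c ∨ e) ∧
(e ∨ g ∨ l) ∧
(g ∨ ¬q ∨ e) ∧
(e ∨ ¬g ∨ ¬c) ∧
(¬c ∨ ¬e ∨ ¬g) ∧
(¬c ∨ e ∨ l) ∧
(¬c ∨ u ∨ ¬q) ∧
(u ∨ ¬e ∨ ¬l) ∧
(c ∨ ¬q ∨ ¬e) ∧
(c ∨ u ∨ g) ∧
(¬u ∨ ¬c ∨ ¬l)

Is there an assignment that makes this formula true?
Yes

Yes, the formula is satisfiable.

One satisfying assignment is: e=False, q=False, l=True, u=False, g=True, c=False

Verification: With this assignment, all 26 clauses evaluate to true.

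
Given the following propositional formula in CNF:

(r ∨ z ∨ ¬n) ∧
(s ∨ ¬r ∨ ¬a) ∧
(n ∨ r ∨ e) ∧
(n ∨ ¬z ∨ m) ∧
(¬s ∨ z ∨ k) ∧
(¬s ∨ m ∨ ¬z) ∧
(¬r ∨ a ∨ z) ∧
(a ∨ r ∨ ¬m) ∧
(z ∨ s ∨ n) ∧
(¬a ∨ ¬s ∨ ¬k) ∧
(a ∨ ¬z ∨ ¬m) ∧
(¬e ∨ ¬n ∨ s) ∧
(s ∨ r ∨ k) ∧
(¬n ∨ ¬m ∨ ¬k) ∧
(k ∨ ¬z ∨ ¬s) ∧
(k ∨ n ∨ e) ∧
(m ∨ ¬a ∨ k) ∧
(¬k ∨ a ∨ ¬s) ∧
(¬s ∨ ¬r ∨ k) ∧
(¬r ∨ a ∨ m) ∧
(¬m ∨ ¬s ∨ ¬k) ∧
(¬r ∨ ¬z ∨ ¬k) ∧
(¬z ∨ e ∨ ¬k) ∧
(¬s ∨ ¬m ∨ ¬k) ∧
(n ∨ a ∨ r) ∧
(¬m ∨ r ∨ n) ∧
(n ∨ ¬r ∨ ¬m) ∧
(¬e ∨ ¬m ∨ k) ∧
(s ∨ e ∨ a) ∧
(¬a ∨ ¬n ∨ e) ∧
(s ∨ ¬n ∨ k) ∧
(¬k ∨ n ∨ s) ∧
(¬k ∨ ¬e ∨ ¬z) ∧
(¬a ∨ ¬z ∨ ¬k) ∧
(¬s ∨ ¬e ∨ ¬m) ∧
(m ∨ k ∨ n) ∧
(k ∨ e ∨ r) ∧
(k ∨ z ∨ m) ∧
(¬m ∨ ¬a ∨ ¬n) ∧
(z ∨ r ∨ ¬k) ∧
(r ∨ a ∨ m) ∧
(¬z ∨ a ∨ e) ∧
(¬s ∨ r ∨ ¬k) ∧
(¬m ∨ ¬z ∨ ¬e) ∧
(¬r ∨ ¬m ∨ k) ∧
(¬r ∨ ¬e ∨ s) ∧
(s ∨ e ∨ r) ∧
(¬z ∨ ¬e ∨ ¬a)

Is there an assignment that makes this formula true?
No

No, the formula is not satisfiable.

No assignment of truth values to the variables can make all 48 clauses true simultaneously.

The formula is UNSAT (unsatisfiable).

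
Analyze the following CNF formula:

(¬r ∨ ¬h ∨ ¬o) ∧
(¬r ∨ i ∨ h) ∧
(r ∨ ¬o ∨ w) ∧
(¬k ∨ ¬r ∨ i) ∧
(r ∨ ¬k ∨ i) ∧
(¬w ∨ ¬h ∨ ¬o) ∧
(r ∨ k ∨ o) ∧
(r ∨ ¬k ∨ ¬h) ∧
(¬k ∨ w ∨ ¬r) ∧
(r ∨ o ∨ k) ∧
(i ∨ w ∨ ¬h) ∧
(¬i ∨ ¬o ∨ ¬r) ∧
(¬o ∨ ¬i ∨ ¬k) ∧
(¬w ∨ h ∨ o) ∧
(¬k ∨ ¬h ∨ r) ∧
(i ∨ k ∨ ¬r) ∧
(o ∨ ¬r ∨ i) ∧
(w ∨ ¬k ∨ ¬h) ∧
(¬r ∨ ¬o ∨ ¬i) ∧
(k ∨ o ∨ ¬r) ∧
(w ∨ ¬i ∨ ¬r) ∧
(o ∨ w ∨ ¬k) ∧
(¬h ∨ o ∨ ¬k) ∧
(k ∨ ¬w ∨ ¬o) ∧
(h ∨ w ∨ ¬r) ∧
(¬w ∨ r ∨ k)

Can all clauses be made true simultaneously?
No

No, the formula is not satisfiable.

No assignment of truth values to the variables can make all 26 clauses true simultaneously.

The formula is UNSAT (unsatisfiable).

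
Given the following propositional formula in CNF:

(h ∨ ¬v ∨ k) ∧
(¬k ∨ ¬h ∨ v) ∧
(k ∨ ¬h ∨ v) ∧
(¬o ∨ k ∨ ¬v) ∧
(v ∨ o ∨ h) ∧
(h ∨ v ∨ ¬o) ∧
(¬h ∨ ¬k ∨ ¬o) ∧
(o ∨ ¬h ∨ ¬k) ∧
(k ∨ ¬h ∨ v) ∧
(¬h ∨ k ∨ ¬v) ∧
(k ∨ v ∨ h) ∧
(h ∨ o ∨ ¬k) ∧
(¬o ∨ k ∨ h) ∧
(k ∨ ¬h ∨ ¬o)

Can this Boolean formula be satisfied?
Yes

Yes, the formula is satisfiable.

One satisfying assignment is: o=True, k=True, v=True, h=False

Verification: With this assignment, all 14 clauses evaluate to true.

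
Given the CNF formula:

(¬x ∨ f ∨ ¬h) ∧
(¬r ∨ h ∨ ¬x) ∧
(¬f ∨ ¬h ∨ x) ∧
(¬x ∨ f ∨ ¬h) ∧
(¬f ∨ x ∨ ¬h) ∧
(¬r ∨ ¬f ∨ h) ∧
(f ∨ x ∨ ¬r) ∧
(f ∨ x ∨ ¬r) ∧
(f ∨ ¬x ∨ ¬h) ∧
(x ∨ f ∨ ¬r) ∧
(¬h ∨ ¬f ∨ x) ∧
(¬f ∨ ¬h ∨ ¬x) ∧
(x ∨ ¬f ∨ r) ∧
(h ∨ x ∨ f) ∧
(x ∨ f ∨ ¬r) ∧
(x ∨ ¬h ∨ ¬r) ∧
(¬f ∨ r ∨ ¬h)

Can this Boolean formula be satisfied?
Yes

Yes, the formula is satisfiable.

One satisfying assignment is: x=True, h=False, r=False, f=False

Verification: With this assignment, all 17 clauses evaluate to true.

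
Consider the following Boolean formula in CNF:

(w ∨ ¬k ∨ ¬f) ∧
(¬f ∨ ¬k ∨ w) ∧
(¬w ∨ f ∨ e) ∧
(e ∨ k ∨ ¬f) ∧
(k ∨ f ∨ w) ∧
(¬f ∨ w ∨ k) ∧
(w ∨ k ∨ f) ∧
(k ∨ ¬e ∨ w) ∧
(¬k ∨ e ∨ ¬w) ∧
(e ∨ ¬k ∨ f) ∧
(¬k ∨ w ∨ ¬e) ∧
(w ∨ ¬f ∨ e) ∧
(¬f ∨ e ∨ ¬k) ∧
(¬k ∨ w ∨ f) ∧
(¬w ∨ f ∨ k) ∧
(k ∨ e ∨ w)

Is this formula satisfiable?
Yes

Yes, the formula is satisfiable.

One satisfying assignment is: k=True, f=True, w=True, e=True

Verification: With this assignment, all 16 clauses evaluate to true.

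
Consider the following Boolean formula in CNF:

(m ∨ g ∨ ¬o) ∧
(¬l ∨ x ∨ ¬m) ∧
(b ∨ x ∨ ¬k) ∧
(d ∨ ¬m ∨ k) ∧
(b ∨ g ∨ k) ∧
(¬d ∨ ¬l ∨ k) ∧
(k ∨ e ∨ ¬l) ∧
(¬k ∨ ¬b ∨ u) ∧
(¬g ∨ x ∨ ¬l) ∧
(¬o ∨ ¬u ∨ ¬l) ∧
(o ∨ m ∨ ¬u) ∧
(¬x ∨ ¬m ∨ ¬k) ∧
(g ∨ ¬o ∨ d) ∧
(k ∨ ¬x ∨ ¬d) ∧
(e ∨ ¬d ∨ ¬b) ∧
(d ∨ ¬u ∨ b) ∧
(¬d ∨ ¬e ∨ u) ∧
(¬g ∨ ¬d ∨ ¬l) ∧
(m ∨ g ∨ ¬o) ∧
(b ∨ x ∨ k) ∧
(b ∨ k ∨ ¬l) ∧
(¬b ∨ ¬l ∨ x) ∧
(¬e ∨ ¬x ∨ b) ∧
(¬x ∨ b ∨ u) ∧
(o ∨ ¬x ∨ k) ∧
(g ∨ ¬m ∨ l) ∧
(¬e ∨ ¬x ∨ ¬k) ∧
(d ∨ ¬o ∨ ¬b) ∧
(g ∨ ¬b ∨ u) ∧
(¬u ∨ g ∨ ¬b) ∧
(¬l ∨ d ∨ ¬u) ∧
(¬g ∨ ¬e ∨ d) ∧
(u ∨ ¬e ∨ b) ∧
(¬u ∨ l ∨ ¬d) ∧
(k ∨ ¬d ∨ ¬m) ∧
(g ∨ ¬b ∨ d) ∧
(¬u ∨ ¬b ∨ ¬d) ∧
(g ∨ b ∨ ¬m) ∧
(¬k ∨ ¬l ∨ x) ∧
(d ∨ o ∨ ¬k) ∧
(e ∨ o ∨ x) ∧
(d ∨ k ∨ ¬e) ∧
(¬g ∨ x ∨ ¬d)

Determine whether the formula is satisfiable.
No

No, the formula is not satisfiable.

No assignment of truth values to the variables can make all 43 clauses true simultaneously.

The formula is UNSAT (unsatisfiable).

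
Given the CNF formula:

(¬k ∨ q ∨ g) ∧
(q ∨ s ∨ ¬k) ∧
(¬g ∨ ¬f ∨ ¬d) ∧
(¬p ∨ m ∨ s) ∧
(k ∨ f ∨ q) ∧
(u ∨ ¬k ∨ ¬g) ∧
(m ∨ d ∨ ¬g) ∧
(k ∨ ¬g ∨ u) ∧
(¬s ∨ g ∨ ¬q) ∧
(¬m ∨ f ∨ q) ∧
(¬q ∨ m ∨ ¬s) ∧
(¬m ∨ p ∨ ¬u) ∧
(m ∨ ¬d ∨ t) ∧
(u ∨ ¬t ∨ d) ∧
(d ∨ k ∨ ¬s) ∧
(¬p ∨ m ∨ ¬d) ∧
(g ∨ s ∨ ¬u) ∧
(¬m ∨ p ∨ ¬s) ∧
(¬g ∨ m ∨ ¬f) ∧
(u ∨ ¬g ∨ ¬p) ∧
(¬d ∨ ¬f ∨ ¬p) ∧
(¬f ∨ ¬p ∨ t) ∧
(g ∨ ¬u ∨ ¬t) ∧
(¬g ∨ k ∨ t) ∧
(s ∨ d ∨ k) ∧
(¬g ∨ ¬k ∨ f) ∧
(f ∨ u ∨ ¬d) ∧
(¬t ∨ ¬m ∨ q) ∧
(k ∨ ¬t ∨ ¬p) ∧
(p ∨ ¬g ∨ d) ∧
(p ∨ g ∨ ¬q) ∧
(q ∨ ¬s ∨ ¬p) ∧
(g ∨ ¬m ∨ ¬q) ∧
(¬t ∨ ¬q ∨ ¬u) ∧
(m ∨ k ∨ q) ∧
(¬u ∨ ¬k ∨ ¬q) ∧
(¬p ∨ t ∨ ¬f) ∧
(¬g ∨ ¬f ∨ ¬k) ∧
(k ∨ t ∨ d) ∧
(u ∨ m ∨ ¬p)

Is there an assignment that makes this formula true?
Yes

Yes, the formula is satisfiable.

One satisfying assignment is: t=False, k=False, s=False, u=False, p=False, m=True, d=True, g=False, q=False, f=True

Verification: With this assignment, all 40 clauses evaluate to true.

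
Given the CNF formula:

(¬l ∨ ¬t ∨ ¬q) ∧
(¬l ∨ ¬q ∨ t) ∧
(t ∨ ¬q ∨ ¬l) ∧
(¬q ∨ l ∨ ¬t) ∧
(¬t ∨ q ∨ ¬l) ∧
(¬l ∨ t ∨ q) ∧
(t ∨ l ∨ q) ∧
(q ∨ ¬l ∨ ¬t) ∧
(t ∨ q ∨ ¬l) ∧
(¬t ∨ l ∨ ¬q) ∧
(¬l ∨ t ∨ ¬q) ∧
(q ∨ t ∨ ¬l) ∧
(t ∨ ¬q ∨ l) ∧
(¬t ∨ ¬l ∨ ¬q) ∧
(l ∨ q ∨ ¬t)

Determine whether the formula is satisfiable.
No

No, the formula is not satisfiable.

No assignment of truth values to the variables can make all 15 clauses true simultaneously.

The formula is UNSAT (unsatisfiable).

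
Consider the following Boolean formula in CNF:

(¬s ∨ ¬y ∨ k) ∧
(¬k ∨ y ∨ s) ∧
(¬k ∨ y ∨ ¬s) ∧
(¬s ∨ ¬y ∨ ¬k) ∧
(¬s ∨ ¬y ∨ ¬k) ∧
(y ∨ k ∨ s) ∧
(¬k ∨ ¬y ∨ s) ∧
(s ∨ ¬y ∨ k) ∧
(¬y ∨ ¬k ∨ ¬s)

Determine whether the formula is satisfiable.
Yes

Yes, the formula is satisfiable.

One satisfying assignment is: s=True, k=False, y=False

Verification: With this assignment, all 9 clauses evaluate to true.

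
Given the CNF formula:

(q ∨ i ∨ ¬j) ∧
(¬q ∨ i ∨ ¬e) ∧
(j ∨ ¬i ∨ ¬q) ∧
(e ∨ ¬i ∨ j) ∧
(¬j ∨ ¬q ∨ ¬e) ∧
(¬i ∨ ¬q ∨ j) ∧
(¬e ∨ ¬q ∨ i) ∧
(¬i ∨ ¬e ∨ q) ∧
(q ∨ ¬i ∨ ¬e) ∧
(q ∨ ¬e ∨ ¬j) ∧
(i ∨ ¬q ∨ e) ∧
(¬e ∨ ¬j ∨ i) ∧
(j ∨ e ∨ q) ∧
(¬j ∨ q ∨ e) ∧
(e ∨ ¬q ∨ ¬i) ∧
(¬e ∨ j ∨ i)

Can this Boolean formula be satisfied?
No

No, the formula is not satisfiable.

No assignment of truth values to the variables can make all 16 clauses true simultaneously.

The formula is UNSAT (unsatisfiable).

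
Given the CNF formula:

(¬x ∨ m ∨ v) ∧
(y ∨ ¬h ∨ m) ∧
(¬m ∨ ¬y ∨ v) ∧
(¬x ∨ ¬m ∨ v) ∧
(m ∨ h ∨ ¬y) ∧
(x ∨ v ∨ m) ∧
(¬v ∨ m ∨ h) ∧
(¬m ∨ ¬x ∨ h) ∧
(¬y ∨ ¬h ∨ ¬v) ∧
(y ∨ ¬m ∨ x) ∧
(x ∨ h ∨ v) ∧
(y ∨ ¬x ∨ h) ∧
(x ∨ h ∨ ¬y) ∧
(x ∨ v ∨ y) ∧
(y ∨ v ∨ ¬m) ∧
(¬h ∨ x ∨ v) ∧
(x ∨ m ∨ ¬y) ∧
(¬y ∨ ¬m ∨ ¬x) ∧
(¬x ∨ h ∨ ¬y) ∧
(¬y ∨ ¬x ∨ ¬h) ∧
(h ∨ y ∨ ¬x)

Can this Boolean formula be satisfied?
Yes

Yes, the formula is satisfiable.

One satisfying assignment is: v=True, m=True, h=True, y=False, x=True

Verification: With this assignment, all 21 clauses evaluate to true.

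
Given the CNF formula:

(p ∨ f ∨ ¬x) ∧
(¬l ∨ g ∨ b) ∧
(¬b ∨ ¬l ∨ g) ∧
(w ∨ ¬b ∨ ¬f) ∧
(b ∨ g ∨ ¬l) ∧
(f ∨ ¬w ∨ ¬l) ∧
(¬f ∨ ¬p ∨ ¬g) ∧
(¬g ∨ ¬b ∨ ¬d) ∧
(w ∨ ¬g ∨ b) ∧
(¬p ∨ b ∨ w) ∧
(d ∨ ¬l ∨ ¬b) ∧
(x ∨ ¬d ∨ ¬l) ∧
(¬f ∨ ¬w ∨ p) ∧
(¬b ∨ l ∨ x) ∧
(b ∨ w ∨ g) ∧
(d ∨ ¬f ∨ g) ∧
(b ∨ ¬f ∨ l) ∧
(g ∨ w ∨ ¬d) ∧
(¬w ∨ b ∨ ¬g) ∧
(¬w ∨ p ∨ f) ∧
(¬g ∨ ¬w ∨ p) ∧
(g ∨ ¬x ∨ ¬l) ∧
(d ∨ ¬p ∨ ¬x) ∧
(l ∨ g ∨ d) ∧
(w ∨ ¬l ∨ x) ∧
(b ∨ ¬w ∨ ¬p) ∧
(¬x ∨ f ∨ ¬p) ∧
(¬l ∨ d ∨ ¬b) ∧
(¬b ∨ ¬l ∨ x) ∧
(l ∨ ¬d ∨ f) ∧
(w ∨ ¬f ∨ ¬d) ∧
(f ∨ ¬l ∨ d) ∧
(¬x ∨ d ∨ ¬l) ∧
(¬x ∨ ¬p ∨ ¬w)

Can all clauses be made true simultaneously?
No

No, the formula is not satisfiable.

No assignment of truth values to the variables can make all 34 clauses true simultaneously.

The formula is UNSAT (unsatisfiable).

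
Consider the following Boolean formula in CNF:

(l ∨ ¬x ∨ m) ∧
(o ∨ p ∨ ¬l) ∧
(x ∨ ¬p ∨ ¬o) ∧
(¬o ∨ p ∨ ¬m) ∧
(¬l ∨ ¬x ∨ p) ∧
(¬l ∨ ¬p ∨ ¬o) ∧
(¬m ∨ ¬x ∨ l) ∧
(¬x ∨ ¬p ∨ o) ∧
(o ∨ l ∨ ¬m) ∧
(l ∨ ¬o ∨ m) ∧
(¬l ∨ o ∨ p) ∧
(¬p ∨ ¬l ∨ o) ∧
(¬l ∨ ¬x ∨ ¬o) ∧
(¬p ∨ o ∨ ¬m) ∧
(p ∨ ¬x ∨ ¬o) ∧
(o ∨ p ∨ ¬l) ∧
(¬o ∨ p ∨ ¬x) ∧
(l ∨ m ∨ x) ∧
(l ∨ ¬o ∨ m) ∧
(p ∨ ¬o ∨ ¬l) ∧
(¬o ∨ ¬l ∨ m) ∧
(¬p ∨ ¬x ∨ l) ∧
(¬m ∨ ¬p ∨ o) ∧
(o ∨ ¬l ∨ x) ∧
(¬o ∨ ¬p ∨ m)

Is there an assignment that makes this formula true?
No

No, the formula is not satisfiable.

No assignment of truth values to the variables can make all 25 clauses true simultaneously.

The formula is UNSAT (unsatisfiable).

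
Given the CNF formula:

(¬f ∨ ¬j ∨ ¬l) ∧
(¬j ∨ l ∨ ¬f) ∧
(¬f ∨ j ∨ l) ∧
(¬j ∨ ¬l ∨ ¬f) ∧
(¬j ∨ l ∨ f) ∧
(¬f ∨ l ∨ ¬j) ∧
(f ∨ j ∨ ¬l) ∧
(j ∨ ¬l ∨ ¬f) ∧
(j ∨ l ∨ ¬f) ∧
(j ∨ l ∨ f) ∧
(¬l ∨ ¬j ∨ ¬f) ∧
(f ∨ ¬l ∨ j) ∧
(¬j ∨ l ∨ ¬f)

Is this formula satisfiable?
Yes

Yes, the formula is satisfiable.

One satisfying assignment is: l=True, f=False, j=True

Verification: With this assignment, all 13 clauses evaluate to true.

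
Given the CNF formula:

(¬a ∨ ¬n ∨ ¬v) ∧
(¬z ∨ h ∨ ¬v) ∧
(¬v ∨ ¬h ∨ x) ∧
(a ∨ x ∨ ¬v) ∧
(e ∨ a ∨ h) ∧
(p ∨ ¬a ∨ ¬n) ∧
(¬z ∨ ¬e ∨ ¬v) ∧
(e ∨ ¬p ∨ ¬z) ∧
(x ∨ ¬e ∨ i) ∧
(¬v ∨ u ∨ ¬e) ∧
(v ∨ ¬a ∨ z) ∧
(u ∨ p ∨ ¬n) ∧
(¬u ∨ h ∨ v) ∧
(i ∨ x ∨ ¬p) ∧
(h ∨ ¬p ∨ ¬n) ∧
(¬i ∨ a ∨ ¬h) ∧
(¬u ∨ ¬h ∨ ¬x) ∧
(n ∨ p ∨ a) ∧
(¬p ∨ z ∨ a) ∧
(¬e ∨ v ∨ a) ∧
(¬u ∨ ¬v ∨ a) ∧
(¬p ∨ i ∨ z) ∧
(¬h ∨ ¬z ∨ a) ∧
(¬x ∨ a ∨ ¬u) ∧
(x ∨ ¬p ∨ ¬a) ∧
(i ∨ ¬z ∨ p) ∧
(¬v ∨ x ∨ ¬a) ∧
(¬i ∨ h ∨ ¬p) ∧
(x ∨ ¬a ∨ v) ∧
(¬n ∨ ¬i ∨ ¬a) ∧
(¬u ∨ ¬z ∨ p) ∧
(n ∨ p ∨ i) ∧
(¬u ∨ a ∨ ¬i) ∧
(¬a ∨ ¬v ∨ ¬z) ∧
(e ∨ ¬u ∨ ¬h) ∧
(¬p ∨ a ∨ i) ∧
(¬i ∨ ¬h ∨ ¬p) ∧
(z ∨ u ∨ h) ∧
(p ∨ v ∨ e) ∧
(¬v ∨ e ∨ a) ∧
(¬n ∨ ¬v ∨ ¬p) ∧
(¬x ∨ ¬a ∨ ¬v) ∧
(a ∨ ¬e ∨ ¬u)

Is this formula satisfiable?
Yes

Yes, the formula is satisfiable.

One satisfying assignment is: e=True, h=False, v=False, i=True, u=False, a=True, x=True, n=False, p=False, z=True

Verification: With this assignment, all 43 clauses evaluate to true.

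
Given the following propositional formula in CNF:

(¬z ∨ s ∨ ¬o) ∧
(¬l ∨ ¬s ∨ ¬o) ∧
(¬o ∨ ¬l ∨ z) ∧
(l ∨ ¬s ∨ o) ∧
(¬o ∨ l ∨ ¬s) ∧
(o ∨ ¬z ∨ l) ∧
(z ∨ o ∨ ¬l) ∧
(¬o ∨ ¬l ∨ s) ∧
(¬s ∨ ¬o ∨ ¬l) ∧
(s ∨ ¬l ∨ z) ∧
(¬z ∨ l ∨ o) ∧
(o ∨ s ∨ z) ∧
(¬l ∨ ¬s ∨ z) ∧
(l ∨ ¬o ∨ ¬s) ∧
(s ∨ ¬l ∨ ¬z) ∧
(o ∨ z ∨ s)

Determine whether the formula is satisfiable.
Yes

Yes, the formula is satisfiable.

One satisfying assignment is: s=False, o=True, l=False, z=False

Verification: With this assignment, all 16 clauses evaluate to true.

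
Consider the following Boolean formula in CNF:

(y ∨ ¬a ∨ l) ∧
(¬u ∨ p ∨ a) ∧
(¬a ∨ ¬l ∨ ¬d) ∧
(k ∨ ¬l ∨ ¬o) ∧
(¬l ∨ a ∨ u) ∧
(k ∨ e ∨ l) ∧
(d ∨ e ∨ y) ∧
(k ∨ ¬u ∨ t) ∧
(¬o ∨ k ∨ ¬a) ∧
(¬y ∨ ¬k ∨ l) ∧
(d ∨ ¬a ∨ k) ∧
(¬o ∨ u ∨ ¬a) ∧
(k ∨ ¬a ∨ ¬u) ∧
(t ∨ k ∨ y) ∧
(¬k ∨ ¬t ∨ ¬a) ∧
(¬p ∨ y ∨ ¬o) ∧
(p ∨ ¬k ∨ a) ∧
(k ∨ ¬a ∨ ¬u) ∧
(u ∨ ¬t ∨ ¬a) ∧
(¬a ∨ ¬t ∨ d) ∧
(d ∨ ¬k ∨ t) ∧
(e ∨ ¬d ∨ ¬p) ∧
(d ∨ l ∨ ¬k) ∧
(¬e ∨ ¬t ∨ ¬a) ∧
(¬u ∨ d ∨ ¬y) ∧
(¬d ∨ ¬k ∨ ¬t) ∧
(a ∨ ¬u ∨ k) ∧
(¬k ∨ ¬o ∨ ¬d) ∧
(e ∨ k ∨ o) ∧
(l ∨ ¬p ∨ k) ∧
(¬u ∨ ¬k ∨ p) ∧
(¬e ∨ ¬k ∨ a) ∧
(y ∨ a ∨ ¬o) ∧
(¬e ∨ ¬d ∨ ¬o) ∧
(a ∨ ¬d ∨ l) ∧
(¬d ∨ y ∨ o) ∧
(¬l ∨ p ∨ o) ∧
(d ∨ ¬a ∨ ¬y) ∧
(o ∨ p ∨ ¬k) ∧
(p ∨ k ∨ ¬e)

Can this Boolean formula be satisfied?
No

No, the formula is not satisfiable.

No assignment of truth values to the variables can make all 40 clauses true simultaneously.

The formula is UNSAT (unsatisfiable).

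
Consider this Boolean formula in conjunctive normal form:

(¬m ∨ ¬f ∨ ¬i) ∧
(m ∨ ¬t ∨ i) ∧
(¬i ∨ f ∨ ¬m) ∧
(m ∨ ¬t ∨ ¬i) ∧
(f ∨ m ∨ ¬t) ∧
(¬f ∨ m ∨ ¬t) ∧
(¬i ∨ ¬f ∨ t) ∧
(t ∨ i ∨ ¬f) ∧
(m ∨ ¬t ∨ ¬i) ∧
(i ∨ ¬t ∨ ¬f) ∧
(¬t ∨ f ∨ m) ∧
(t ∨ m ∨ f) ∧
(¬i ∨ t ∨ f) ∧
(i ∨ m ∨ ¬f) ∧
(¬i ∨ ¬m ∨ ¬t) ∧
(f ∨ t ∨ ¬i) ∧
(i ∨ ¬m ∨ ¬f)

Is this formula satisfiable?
Yes

Yes, the formula is satisfiable.

One satisfying assignment is: m=True, t=False, i=False, f=False

Verification: With this assignment, all 17 clauses evaluate to true.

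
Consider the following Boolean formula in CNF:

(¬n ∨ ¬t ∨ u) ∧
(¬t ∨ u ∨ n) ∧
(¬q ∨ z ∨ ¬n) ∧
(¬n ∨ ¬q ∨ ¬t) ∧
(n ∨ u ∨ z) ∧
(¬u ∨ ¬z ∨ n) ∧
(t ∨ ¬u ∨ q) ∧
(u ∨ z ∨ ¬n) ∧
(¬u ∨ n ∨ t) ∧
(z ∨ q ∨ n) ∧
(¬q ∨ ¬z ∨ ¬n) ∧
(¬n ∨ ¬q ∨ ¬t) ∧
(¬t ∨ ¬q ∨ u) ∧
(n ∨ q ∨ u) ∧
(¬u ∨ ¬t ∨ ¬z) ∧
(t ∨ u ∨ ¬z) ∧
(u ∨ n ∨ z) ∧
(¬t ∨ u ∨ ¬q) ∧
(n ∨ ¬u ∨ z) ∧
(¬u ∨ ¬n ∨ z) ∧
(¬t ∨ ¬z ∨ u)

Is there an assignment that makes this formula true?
No

No, the formula is not satisfiable.

No assignment of truth values to the variables can make all 21 clauses true simultaneously.

The formula is UNSAT (unsatisfiable).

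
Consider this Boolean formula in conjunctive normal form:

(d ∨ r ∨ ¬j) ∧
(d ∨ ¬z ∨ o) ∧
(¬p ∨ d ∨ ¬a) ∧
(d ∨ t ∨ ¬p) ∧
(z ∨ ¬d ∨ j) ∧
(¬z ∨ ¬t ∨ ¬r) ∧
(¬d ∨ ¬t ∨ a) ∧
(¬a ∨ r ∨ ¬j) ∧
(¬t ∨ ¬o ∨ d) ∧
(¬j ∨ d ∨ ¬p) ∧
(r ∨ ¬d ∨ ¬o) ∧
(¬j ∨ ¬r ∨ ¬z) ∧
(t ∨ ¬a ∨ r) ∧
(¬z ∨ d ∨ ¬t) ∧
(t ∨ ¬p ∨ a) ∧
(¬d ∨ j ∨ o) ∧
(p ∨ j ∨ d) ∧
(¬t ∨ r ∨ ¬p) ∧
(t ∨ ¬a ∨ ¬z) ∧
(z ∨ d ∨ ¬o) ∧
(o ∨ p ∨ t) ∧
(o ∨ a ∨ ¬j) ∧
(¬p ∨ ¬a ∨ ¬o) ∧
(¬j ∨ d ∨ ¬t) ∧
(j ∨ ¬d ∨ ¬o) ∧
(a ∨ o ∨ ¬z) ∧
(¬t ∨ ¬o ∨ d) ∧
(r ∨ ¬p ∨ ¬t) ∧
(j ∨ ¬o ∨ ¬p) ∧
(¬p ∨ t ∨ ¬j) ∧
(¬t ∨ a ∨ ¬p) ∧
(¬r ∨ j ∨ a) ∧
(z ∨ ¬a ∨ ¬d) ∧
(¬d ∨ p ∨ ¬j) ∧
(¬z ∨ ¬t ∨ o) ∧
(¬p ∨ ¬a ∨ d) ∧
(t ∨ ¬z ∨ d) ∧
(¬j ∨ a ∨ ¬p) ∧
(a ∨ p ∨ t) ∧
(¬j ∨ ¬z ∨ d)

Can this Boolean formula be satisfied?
No

No, the formula is not satisfiable.

No assignment of truth values to the variables can make all 40 clauses true simultaneously.

The formula is UNSAT (unsatisfiable).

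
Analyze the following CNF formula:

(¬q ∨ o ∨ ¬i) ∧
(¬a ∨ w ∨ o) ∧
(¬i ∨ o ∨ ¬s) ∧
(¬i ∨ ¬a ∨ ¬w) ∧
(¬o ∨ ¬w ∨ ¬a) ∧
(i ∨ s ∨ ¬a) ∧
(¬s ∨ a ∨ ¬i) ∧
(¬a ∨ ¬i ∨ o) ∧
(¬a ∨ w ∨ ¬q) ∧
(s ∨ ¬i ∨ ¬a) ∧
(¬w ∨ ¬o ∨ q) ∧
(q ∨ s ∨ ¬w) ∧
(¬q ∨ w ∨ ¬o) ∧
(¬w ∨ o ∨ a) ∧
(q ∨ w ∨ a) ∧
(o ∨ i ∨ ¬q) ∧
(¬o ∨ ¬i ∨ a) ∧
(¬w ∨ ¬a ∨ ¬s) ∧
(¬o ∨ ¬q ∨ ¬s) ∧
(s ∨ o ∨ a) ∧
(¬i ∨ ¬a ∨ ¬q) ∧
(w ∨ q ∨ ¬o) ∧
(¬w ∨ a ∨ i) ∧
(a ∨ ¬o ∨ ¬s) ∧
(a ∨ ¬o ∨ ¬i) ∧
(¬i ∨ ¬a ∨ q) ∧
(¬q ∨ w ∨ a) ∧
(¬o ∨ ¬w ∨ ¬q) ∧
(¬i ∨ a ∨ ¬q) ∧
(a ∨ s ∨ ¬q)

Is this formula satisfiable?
No

No, the formula is not satisfiable.

No assignment of truth values to the variables can make all 30 clauses true simultaneously.

The formula is UNSAT (unsatisfiable).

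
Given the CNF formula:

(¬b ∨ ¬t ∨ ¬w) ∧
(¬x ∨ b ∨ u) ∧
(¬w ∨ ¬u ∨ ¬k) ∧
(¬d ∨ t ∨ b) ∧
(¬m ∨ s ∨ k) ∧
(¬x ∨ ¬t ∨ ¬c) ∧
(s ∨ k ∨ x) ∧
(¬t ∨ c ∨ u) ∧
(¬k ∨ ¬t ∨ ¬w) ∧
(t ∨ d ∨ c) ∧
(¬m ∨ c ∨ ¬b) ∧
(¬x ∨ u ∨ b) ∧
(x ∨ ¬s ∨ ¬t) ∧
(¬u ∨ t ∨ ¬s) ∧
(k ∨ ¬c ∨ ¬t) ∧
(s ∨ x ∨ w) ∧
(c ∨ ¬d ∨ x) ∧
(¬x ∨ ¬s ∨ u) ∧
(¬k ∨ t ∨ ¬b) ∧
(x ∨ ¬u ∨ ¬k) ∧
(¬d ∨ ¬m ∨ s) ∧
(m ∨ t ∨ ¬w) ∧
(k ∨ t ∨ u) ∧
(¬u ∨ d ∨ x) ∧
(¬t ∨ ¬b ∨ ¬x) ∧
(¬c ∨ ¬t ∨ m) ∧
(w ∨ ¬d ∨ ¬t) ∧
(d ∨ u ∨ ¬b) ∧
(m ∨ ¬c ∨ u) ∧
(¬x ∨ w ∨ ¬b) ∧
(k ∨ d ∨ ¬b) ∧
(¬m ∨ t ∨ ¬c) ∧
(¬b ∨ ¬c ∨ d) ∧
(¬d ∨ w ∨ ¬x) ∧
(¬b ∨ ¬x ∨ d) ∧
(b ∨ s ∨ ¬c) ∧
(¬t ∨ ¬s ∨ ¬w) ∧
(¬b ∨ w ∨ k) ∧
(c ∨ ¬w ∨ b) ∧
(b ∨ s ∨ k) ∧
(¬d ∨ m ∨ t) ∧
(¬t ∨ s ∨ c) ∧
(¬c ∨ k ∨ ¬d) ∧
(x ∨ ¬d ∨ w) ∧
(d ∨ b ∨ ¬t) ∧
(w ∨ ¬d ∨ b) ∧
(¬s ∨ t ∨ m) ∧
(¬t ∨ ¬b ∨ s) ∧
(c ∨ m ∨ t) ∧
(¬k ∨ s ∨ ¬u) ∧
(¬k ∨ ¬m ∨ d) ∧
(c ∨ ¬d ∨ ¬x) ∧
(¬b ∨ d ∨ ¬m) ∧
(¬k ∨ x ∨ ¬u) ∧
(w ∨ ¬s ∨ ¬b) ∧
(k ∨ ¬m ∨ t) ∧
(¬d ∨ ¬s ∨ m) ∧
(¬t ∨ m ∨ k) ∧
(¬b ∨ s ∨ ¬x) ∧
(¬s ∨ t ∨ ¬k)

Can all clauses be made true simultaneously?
No

No, the formula is not satisfiable.

No assignment of truth values to the variables can make all 60 clauses true simultaneously.

The formula is UNSAT (unsatisfiable).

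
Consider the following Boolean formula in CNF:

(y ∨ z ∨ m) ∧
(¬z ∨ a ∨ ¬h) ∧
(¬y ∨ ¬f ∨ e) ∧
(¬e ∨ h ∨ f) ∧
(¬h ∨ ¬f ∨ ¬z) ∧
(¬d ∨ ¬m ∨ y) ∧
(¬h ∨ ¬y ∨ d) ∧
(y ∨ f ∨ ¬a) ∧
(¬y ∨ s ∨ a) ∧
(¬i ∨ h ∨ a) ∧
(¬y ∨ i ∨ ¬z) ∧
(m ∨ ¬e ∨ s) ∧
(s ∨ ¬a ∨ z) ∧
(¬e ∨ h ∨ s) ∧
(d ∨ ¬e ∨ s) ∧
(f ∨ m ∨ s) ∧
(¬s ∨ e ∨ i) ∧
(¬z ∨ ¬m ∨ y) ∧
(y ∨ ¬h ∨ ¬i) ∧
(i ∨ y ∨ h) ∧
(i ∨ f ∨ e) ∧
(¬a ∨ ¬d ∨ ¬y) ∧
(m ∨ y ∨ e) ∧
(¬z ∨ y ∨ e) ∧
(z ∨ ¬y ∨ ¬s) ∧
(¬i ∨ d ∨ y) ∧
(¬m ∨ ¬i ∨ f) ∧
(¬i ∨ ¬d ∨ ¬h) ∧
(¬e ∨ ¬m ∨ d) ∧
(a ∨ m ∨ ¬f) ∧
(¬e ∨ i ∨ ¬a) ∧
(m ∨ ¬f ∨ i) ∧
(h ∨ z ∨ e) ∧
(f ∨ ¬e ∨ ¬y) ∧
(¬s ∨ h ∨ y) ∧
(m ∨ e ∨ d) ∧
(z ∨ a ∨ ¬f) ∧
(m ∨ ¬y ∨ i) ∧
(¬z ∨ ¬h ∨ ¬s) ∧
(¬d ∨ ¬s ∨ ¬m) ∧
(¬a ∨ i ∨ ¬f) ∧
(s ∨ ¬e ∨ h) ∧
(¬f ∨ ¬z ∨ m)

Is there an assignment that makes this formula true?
No

No, the formula is not satisfiable.

No assignment of truth values to the variables can make all 43 clauses true simultaneously.

The formula is UNSAT (unsatisfiable).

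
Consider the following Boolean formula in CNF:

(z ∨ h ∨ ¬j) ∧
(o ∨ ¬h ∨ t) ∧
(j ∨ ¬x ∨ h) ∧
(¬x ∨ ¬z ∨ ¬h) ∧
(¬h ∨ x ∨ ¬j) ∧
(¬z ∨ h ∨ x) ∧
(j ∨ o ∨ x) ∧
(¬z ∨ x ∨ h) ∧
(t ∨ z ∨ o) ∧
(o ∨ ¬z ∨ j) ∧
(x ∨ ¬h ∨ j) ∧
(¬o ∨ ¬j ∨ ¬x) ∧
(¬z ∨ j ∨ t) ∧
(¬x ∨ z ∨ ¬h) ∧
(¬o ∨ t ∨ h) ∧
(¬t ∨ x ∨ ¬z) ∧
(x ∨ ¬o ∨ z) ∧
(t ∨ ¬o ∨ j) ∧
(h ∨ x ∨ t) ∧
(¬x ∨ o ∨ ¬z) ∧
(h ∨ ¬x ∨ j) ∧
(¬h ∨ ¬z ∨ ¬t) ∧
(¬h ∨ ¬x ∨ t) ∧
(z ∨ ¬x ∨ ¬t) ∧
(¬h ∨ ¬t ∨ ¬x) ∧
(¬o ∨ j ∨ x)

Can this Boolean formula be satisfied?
No

No, the formula is not satisfiable.

No assignment of truth values to the variables can make all 26 clauses true simultaneously.

The formula is UNSAT (unsatisfiable).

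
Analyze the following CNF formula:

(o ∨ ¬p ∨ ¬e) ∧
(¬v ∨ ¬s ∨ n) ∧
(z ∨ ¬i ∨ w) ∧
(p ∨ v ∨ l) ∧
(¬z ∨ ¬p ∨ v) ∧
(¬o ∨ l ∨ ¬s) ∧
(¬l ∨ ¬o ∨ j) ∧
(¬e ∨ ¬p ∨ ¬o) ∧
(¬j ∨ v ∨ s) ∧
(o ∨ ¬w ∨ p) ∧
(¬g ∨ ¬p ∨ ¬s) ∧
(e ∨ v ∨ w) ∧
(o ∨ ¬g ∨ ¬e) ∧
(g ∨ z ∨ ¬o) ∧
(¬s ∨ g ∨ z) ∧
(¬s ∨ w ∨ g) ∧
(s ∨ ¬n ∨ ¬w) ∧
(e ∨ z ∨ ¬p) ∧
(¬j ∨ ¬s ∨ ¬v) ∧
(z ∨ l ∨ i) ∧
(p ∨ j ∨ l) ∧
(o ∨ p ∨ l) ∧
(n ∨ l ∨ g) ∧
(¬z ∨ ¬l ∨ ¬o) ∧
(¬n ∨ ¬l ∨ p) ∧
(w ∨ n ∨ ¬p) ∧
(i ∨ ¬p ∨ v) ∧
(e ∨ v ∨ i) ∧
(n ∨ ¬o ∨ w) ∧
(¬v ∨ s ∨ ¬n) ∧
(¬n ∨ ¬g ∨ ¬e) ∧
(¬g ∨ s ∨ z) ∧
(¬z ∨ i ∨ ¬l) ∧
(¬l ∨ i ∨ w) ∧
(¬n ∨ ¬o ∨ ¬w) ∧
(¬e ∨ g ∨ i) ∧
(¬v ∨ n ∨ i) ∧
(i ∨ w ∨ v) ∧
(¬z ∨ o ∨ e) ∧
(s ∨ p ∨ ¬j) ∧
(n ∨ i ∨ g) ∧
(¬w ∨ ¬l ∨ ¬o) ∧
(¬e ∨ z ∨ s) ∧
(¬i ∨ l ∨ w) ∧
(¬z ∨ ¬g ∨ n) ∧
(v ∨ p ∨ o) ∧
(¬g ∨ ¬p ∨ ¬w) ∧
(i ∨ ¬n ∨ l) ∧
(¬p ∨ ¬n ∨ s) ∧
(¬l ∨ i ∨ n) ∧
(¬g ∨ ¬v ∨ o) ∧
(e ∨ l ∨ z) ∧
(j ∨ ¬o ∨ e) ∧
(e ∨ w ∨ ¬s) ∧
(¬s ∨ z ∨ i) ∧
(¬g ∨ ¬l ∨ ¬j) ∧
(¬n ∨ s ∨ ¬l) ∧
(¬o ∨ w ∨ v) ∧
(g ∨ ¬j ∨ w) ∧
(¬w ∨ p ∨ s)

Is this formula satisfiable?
Yes

Yes, the formula is satisfiable.

One satisfying assignment is: v=True, i=True, w=False, p=False, g=False, s=False, z=True, l=True, n=False, j=False, o=False, e=True

Verification: With this assignment, all 60 clauses evaluate to true.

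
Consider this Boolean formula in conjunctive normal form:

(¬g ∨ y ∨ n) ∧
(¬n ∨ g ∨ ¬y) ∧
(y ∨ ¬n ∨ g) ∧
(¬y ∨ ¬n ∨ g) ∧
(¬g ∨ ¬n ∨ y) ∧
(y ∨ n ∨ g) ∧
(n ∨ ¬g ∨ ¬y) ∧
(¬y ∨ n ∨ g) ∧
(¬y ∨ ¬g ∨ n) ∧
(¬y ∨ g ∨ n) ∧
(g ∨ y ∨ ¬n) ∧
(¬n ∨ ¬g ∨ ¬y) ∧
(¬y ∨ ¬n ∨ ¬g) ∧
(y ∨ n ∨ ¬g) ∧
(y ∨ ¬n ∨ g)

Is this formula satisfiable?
No

No, the formula is not satisfiable.

No assignment of truth values to the variables can make all 15 clauses true simultaneously.

The formula is UNSAT (unsatisfiable).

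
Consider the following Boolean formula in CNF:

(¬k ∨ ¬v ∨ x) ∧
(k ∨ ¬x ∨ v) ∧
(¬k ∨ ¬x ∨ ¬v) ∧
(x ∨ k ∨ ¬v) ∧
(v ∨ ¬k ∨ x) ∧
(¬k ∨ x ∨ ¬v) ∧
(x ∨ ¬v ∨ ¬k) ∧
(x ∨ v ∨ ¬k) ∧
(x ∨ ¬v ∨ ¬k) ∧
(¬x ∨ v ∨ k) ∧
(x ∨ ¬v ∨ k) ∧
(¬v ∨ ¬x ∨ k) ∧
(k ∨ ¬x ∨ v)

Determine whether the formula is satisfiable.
Yes

Yes, the formula is satisfiable.

One satisfying assignment is: k=False, v=False, x=False

Verification: With this assignment, all 13 clauses evaluate to true.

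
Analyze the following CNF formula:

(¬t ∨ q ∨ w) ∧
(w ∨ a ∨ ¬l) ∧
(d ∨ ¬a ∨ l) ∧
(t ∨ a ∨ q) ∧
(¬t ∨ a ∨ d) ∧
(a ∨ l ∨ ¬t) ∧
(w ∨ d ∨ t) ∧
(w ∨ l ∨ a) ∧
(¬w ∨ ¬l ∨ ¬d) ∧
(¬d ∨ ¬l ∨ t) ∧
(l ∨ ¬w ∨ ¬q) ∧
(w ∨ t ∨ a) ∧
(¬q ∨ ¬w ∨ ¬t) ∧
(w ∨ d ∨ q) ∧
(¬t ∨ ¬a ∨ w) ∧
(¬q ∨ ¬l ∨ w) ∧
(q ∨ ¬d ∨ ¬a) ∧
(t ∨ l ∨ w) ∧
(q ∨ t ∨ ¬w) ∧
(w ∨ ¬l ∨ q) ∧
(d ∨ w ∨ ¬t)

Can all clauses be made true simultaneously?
Yes

Yes, the formula is satisfiable.

One satisfying assignment is: t=True, w=True, l=True, q=False, a=True, d=False

Verification: With this assignment, all 21 clauses evaluate to true.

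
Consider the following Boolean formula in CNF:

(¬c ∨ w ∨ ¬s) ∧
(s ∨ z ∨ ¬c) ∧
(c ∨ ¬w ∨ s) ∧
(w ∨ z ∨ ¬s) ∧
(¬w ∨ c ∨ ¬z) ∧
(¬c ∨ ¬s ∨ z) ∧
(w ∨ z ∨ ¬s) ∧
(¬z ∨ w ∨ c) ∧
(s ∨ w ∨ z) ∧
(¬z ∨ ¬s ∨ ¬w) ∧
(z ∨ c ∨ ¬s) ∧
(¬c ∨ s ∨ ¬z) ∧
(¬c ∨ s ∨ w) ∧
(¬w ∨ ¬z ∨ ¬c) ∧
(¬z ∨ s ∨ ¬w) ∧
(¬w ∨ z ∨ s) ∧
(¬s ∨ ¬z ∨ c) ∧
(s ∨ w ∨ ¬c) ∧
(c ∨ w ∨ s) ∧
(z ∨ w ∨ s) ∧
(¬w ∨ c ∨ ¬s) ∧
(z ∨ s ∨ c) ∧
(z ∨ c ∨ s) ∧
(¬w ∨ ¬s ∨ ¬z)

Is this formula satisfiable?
No

No, the formula is not satisfiable.

No assignment of truth values to the variables can make all 24 clauses true simultaneously.

The formula is UNSAT (unsatisfiable).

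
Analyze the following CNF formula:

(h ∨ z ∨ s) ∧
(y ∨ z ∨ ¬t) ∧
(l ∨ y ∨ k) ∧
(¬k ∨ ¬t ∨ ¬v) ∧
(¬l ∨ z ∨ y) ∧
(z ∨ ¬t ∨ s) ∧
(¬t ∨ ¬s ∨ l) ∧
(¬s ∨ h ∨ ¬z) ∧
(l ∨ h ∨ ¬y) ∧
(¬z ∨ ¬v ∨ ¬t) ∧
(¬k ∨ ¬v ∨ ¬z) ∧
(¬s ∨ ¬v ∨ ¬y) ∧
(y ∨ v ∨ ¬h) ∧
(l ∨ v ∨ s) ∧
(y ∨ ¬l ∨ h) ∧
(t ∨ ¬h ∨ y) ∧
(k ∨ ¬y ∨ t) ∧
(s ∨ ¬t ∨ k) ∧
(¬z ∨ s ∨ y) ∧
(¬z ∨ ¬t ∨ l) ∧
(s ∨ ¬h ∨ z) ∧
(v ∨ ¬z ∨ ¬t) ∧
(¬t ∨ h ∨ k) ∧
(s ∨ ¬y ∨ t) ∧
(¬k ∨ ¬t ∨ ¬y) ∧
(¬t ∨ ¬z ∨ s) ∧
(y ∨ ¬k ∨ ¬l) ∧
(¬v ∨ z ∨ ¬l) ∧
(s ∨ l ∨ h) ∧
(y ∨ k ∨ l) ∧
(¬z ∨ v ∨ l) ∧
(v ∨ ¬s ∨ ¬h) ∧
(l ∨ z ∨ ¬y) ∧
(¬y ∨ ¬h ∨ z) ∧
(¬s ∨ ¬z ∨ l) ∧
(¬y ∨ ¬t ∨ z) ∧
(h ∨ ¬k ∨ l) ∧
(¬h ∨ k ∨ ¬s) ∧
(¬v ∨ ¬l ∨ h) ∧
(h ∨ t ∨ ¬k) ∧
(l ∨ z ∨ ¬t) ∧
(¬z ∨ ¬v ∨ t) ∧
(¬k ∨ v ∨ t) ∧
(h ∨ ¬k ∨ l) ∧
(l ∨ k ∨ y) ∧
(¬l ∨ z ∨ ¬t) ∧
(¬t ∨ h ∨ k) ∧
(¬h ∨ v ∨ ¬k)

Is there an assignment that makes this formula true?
No

No, the formula is not satisfiable.

No assignment of truth values to the variables can make all 48 clauses true simultaneously.

The formula is UNSAT (unsatisfiable).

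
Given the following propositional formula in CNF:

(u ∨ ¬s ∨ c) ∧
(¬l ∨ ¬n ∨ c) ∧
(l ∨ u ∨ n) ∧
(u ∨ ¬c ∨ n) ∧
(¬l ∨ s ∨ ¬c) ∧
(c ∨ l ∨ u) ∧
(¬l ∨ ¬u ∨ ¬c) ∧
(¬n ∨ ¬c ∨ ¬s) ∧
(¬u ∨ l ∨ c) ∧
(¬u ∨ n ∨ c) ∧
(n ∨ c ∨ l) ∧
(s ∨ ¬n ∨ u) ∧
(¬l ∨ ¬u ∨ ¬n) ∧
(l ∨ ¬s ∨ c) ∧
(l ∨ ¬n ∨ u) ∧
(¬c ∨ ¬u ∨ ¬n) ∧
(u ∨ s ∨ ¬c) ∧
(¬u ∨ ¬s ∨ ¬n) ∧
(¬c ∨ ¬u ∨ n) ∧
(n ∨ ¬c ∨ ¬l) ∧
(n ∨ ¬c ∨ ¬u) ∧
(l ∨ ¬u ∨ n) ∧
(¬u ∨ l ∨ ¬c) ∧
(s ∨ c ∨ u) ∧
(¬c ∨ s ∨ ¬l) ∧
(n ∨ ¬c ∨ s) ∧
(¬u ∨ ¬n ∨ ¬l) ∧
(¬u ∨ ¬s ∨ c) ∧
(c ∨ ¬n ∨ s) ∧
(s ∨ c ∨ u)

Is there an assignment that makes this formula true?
No

No, the formula is not satisfiable.

No assignment of truth values to the variables can make all 30 clauses true simultaneously.

The formula is UNSAT (unsatisfiable).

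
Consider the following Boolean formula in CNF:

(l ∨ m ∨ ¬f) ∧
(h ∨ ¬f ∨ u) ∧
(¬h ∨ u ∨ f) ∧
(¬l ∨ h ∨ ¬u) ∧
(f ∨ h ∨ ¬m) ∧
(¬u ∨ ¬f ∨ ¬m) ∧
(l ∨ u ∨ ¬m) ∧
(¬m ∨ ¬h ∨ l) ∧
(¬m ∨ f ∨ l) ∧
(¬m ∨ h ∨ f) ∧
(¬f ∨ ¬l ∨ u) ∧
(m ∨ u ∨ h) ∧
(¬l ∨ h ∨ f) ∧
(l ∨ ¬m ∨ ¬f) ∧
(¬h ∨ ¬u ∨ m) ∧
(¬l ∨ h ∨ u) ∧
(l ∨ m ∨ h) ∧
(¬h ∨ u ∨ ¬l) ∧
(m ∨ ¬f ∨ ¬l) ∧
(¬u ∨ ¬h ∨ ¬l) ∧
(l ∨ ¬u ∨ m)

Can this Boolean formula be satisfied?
No

No, the formula is not satisfiable.

No assignment of truth values to the variables can make all 21 clauses true simultaneously.

The formula is UNSAT (unsatisfiable).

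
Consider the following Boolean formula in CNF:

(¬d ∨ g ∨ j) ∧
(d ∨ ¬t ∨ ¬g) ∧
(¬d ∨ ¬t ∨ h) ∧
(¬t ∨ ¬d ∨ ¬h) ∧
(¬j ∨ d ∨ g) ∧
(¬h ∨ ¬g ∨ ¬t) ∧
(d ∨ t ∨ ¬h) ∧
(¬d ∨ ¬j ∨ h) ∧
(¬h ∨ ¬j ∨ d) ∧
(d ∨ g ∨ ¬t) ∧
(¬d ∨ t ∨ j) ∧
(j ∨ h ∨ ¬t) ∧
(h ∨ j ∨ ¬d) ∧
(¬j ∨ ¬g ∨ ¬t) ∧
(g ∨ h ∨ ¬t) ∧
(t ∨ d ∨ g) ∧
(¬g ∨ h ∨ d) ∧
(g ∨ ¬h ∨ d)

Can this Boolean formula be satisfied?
Yes

Yes, the formula is satisfiable.

One satisfying assignment is: t=False, d=True, j=True, h=True, g=False

Verification: With this assignment, all 18 clauses evaluate to true.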